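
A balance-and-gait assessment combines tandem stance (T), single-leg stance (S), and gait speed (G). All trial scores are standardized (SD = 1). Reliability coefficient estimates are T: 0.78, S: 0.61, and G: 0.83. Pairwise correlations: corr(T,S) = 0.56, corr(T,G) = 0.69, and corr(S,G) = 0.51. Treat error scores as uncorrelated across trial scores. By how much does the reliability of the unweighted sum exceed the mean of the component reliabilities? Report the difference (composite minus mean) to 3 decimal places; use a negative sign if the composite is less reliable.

0.140

Var(sum) = 3 + 3.52 = 6.52; true-score variance = 2.22 + 3.52 = 5.74; composite reliability = 0.8804.
Mean component reliability = 0.7400.
Difference = 0.8804 − 0.7400 = 0.140.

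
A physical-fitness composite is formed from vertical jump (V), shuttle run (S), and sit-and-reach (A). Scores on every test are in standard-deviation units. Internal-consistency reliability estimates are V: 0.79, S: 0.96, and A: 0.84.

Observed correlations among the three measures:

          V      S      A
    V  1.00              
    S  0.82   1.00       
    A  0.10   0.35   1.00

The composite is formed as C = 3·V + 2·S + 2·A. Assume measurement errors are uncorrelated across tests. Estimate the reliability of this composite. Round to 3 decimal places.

0.913

Var(C) = 3² + 2² + 2² + 2·[6·0.82 + 6·0.10 + 4·0.35] = 17 + 13.84 = 30.84.
Under uncorrelated errors the observed covariances equal the true-score covariances, so only the own-variance terms attenuate.
True-score variance = [3²·0.79 + 2²·0.96 + 2²·0.84] + 13.84 = 14.31 + 13.84 = 28.15.
Reliability = 28.15 / 30.84 = 0.913.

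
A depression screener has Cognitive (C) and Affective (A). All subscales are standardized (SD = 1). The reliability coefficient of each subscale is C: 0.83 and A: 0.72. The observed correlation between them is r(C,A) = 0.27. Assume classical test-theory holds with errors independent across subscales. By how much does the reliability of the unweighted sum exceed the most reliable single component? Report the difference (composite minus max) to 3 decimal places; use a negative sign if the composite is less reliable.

-0.007

Var(sum) = 2 + 0.54 = 2.54; true-score variance = 1.55 + 0.54 = 2.09; composite reliability = 0.8228.
Max component reliability = 0.8300.
Difference = 0.8228 − 0.8300 = -0.007.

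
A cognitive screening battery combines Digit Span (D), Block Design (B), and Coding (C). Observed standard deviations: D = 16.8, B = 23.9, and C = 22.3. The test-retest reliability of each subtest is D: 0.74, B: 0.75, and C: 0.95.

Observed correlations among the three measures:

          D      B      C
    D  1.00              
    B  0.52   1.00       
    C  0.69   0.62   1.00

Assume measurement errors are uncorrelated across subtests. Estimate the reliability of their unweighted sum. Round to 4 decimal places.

Var(D+B+C) = 16.8² + 23.9² + 22.3² + 2·[16.8·23.9·0.52 + 16.8·22.3·0.69 + 23.9·22.3·0.62] = 1350.74 + 1595.47 = 2946.21.
Because errors are independent across components, Cov(Tᵢ,Tⱼ) = Cov(Xᵢ,Xⱼ); the off-diagonal part of the true-score variance is the same as above.
True-score variance = [16.8²·0.74 + 23.9²·0.75 + 22.3²·0.95] + 1595.47 = 1109.69 + 1595.47 = 2705.16.
Reliability = 2705.16 / 2946.21 = 0.9182.

0.9182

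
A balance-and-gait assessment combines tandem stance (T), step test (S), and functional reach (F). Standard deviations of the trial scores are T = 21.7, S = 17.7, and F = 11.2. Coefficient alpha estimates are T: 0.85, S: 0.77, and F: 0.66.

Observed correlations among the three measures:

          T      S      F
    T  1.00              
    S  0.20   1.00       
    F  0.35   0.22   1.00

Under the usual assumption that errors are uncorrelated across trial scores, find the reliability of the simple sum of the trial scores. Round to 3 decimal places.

Var(T+S+F) = 21.7² + 17.7² + 11.2² + 2·[21.7·17.7·0.20 + 21.7·11.2·0.35 + 17.7·11.2·0.22] = 909.62 + 410.99 = 1320.61.
With uncorrelated errors the cross-covariances are all true-score covariance, so they carry over unchanged; only the diagonal terms shrink to ρᵢσᵢ².
True-score variance = [21.7²·0.85 + 17.7²·0.77 + 11.2²·0.66] + 410.99 = 724.28 + 410.99 = 1135.27.
Reliability = 1135.27 / 1320.61 = 0.860.

0.860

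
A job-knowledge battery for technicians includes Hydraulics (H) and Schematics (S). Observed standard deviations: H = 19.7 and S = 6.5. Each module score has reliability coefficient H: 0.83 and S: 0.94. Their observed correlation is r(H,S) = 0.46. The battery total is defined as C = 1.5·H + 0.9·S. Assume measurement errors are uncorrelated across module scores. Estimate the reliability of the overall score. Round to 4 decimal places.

0.8589

Var(C) = 1.5²·19.7² + 0.9²·6.5² + 2·[1.35·19.7·6.5·0.46] = 907.425 + 159.038 = 1066.46.
Under uncorrelated errors the observed covariances equal the true-score covariances, so only the own-variance terms attenuate.
True-score variance = [1.5²·19.7²·0.83 + 0.9²·6.5²·0.94] + 159.038 = 756.927 + 159.038 = 915.965.
Reliability = 915.965 / 1066.46 = 0.8589.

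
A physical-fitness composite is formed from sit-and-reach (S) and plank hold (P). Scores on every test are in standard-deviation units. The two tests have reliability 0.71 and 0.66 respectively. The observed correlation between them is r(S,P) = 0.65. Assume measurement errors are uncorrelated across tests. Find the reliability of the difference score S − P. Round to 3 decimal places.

0.100

Var(S−P) = 1 + 1 − 2·0.65 = 2 − 1.3 = 0.7.
Because errors are independent across components, Cov(Tᵢ,Tⱼ) = Cov(Xᵢ,Xⱼ); the off-diagonal part of the true-score variance is the same as above.
True-score variance = [0.71 + 0.66] − 1.3 = 1.37 − 1.3 = 0.07.
Reliability = 0.07 / 0.7 = 0.100.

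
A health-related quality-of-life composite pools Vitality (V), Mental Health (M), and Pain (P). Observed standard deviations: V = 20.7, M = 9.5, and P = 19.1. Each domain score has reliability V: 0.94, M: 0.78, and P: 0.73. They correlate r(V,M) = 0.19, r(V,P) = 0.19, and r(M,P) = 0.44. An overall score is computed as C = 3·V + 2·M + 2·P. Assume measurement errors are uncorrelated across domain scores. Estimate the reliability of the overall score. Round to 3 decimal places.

0.908

Var(C) = 3²·20.7² + 2²·9.5² + 2²·19.1² + 2·[6·20.7·9.5·0.19 + 6·20.7·19.1·0.19 + 4·9.5·19.1·0.44] = 5676.65 + 1988.51 = 7665.16.
With uncorrelated errors the cross-covariances are all true-score covariance, so they carry over unchanged; only the diagonal terms shrink to ρᵢσᵢ².
True-score variance = [3²·20.7²·0.94 + 2²·9.5²·0.78 + 2²·19.1²·0.73] + 1988.51 = 4971.85 + 1988.51 = 6960.36.
Reliability = 6960.36 / 7665.16 = 0.908.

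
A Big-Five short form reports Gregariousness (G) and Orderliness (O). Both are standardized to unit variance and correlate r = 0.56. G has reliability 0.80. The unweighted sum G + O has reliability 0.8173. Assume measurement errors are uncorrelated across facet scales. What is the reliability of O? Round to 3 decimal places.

0.630

Var(G+O) = 2 + 2·0.56 = 3.120.
True-score variance = ρ_G + ρ_O + 2·0.56, so 0.8173 = (0.80 + ρ_O + 1.12) / 3.120.
ρ_O = 0.8173·3.120 − 0.80 − 1.12 = 0.630.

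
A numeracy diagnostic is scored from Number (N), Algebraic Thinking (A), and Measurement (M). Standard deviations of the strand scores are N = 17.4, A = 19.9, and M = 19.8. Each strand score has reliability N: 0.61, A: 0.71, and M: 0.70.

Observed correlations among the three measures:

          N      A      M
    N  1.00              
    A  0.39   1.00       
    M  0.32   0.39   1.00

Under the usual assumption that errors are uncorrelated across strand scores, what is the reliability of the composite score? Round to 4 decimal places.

Var(N+A+M) = 17.4² + 19.9² + 19.8² + 2·[17.4·19.9·0.39 + 17.4·19.8·0.32 + 19.9·19.8·0.39] = 1090.81 + 797.911 = 1888.72.
With uncorrelated errors the cross-covariances are all true-score covariance, so they carry over unchanged; only the diagonal terms shrink to ρᵢσᵢ².
True-score variance = [17.4²·0.61 + 19.9²·0.71 + 19.8²·0.70] + 797.911 = 740.279 + 797.911 = 1538.19.
Reliability = 1538.19 / 1888.72 = 0.8144.

0.8144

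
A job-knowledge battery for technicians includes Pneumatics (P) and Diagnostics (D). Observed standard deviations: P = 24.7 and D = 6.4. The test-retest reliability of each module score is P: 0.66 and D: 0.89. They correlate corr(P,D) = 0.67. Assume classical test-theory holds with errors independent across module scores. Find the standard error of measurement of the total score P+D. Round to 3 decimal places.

Var(total) = 651.05 + 211.827 = 862.877.
True-score variance = 439.114 + 211.827 = 650.941, so reliability = 0.7544.
Error variance = 862.877 − 650.941 = 211.936; SEM = √211.936 = 14.558.

14.558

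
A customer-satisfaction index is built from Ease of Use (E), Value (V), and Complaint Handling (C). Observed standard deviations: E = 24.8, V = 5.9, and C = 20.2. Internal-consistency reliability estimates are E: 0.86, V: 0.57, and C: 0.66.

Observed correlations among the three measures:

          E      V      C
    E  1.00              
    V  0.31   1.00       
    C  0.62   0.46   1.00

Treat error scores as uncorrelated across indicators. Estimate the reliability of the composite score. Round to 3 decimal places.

Var(E+V+C) = 24.8² + 5.9² + 20.2² + 2·[24.8·5.9·0.31 + 24.8·20.2·0.62 + 5.9·20.2·0.46] = 1057.89 + 821.554 = 1879.44.
Because errors are independent across components, Cov(Tᵢ,Tⱼ) = Cov(Xᵢ,Xⱼ); the off-diagonal part of the true-score variance is the same as above.
True-score variance = [24.8²·0.86 + 5.9²·0.57 + 20.2²·0.66] + 821.554 = 818.083 + 821.554 = 1639.64.
Reliability = 1639.64 / 1879.44 = 0.872.

0.872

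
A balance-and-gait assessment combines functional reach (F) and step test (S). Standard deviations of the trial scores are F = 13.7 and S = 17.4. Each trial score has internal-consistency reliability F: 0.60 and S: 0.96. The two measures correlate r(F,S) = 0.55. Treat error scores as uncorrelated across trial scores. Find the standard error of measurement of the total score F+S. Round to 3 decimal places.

Var(total) = 490.45 + 262.218 = 752.668.
True-score variance = 403.264 + 262.218 = 665.482, so reliability = 0.8842.
Error variance = 752.668 − 665.482 = 87.1864; SEM = √87.1864 = 9.337.

9.337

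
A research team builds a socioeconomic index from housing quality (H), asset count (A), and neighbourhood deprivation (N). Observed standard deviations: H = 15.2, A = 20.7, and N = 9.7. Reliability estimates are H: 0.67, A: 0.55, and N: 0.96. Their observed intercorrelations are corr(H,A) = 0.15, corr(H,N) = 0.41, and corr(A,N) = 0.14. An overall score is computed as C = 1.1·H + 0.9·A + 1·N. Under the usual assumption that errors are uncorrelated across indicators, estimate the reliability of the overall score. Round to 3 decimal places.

Var(C) = 1.1²·15.2² + 0.9²·20.7² + 9.7² + 2·[0.99·15.2·20.7·0.15 + 1.1·15.2·9.7·0.41 + 0.9·20.7·9.7·0.14] = 720.725 + 277.038 = 997.763.
Under uncorrelated errors the observed covariances equal the true-score covariances, so only the own-variance terms attenuate.
True-score variance = [1.1²·15.2²·0.67 + 0.9²·20.7²·0.55 + 9.7²·0.96] + 277.038 = 468.523 + 277.038 = 745.561.
Reliability = 745.561 / 997.763 = 0.747.

0.747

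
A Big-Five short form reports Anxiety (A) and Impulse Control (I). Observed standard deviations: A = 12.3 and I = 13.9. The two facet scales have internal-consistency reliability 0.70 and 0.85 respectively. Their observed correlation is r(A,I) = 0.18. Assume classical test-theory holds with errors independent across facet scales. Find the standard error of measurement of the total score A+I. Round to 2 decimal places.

8.62

Var(total) = 344.5 + 61.5492 = 406.049.
True-score variance = 270.132 + 61.5492 = 331.681, so reliability = 0.8168.
Error variance = 406.049 − 331.681 = 74.3685; SEM = √74.3685 = 8.62.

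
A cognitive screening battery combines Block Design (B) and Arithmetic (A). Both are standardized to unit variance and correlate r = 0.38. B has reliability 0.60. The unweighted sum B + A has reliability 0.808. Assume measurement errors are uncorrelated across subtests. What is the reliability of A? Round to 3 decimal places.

Var(B+A) = 2 + 2·0.38 = 2.760.
True-score variance = ρ_B + ρ_A + 2·0.38, so 0.808 = (0.60 + ρ_A + 0.76) / 2.760.
ρ_A = 0.808·2.760 − 0.60 − 0.76 = 0.870.

0.870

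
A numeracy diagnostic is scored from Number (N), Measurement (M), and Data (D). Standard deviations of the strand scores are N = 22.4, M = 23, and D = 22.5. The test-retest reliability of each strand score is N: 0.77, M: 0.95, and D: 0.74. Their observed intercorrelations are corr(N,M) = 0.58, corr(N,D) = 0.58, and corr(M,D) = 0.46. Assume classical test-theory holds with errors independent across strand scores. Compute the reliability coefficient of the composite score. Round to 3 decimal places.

Var(N+M+D) = 22.4² + 23² + 22.5² + 2·[22.4·23·0.58 + 22.4·22.5·0.58 + 23·22.5·0.46] = 1537.01 + 1658.37 = 3195.38.
Because errors are independent across components, Cov(Tᵢ,Tⱼ) = Cov(Xᵢ,Xⱼ); the off-diagonal part of the true-score variance is the same as above.
True-score variance = [22.4²·0.77 + 23²·0.95 + 22.5²·0.74] + 1658.37 = 1263.53 + 1658.37 = 2921.9.
Reliability = 2921.9 / 3195.38 = 0.914.

0.914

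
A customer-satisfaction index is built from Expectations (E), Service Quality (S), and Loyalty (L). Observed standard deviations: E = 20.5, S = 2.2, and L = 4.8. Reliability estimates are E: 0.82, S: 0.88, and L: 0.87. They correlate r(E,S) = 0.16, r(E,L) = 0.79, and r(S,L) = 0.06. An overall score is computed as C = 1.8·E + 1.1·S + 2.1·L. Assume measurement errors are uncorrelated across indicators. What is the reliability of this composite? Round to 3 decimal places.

Var(C) = 1.8²·20.5² + 1.1²·2.2² + 2.1²·4.8² + 2·[1.98·20.5·2.2·0.16 + 3.78·20.5·4.8·0.79 + 2.31·2.2·4.8·0.06] = 1469.07 + 619.187 = 2088.26.
Under uncorrelated errors the observed covariances equal the true-score covariances, so only the own-variance terms attenuate.
True-score variance = [1.8²·20.5²·0.82 + 1.1²·2.2²·0.88 + 2.1²·4.8²·0.87] + 619.187 = 1210.07 + 619.187 = 1829.26.
Reliability = 1829.26 / 2088.26 = 0.876.

0.876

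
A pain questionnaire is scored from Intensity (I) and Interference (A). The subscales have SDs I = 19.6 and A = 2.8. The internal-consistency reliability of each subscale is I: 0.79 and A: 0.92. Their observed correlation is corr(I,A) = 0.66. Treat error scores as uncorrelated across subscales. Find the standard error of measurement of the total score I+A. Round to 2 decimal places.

Var(total) = 392 + 72.4416 = 464.442.
True-score variance = 310.699 + 72.4416 = 383.141, so reliability = 0.8249.
Error variance = 464.442 − 383.141 = 81.3008; SEM = √81.3008 = 9.02.

9.02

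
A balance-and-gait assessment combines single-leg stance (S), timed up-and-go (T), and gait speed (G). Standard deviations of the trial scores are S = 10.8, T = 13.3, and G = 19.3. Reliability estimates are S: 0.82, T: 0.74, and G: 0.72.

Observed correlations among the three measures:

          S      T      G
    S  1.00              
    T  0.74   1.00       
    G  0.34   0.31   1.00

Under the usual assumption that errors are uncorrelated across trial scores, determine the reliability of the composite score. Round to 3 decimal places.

Var(S+T+G) = 10.8² + 13.3² + 19.3² + 2·[10.8·13.3·0.74 + 10.8·19.3·0.34 + 13.3·19.3·0.31] = 666.02 + 513.474 = 1179.49.
Under uncorrelated errors the observed covariances equal the true-score covariances, so only the own-variance terms attenuate.
True-score variance = [10.8²·0.82 + 13.3²·0.74 + 19.3²·0.72] + 513.474 = 494.736 + 513.474 = 1008.21.
Reliability = 1008.21 / 1179.49 = 0.855.

0.855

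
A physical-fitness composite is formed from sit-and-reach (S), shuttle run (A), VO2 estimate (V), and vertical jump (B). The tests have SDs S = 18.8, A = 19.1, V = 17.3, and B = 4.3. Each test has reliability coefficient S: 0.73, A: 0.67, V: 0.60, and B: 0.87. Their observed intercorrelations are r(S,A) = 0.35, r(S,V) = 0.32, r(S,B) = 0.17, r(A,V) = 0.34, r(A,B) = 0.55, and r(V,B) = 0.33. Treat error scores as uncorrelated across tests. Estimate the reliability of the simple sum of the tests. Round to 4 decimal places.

0.8209

Var(S+A+V+B) = 18.8² + 19.1² + 17.3² + 4.3² + 2·[18.8·19.1·0.35 + 18.8·17.3·0.32 + 18.8·4.3·0.17 + 19.1·17.3·0.34 + 19.1·4.3·0.55 + 17.3·4.3·0.33] = 1036.03 + 851.128 = 1887.16.
With uncorrelated errors the cross-covariances are all true-score covariance, so they carry over unchanged; only the diagonal terms shrink to ρᵢσᵢ².
True-score variance = [18.8²·0.73 + 19.1²·0.67 + 17.3²·0.60 + 4.3²·0.87] + 851.128 = 698.094 + 851.128 = 1549.22.
Reliability = 1549.22 / 1887.16 = 0.8209.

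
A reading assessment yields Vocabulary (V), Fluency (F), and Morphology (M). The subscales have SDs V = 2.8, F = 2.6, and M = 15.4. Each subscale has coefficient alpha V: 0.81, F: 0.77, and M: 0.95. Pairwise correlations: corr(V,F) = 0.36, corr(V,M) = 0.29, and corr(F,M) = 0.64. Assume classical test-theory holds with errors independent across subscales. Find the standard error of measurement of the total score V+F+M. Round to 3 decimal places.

Var(total) = 251.76 + 81.5024 = 333.262.
True-score variance = 236.858 + 81.5024 = 318.36, so reliability = 0.9553.
Error variance = 333.262 − 318.36 = 14.9024; SEM = √14.9024 = 3.860.

3.860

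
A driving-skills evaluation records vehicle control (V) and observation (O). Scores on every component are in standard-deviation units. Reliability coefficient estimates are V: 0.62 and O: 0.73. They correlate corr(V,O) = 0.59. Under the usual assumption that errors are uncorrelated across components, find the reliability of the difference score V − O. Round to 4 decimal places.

0.2073

Var(V−O) = 1 + 1 − 2·0.59 = 2 − 1.18 = 0.82.
With uncorrelated errors the cross-covariances are all true-score covariance, so they carry over unchanged; only the diagonal terms shrink to ρᵢσᵢ².
True-score variance = [0.62 + 0.73] − 1.18 = 1.35 − 1.18 = 0.17.
Reliability = 0.17 / 0.82 = 0.2073.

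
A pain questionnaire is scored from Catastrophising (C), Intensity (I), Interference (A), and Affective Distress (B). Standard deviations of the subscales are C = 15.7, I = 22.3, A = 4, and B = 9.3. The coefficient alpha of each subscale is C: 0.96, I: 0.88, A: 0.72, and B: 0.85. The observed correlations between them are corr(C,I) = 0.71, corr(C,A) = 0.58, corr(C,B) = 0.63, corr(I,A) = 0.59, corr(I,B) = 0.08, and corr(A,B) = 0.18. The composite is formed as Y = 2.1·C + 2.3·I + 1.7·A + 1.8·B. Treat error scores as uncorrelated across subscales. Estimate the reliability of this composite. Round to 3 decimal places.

Var(Y) = 2.1²·15.7² + 2.3²·22.3² + 1.7²·4² + 1.8²·9.3² + 2·[4.83·15.7·22.3·0.71 + 3.57·15.7·4·0.58 + 3.78·15.7·9.3·0.63 + 3.91·22.3·4·0.59 + 4.14·22.3·9.3·0.08 + 3.06·4·9.3·0.18] = 4044.15 + 3946.65 = 7990.81.
Because errors are independent across components, Cov(Tᵢ,Tⱼ) = Cov(Xᵢ,Xⱼ); the off-diagonal part of the true-score variance is the same as above.
True-score variance = [2.1²·15.7²·0.96 + 2.3²·22.3²·0.88 + 1.7²·4²·0.72 + 1.8²·9.3²·0.85] + 3946.65 = 3630.01 + 3946.65 = 7576.66.
Reliability = 7576.66 / 7990.81 = 0.948.

0.948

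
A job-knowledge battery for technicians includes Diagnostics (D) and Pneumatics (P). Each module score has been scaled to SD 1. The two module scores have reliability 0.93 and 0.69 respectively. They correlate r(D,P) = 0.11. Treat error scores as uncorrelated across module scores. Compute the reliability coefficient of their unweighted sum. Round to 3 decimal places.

0.829

Var(D+P) = 2 + 2·[0.11] = 2 + 0.22 = 2.22.
Under uncorrelated errors the observed covariances equal the true-score covariances, so only the own-variance terms attenuate.
True-score variance = [0.93 + 0.69] + 0.22 = 1.62 + 0.22 = 1.84.
Reliability = 1.84 / 2.22 = 0.829.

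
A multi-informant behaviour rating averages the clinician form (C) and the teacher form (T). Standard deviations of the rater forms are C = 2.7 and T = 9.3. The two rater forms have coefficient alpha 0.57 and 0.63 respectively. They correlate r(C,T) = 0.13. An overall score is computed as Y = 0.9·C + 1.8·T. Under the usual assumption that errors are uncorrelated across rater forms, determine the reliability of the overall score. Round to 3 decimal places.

Var(Y) = 0.9²·2.7² + 1.8²·9.3² + 2·[1.62·2.7·9.3·0.13] = 286.133 + 10.5763 = 296.709.
Because errors are independent across components, Cov(Tᵢ,Tⱼ) = Cov(Xᵢ,Xⱼ); the off-diagonal part of the true-score variance is the same as above.
True-score variance = [0.9²·2.7²·0.57 + 1.8²·9.3²·0.63] + 10.5763 = 179.909 + 10.5763 = 190.486.
Reliability = 190.486 / 296.709 = 0.642.

0.642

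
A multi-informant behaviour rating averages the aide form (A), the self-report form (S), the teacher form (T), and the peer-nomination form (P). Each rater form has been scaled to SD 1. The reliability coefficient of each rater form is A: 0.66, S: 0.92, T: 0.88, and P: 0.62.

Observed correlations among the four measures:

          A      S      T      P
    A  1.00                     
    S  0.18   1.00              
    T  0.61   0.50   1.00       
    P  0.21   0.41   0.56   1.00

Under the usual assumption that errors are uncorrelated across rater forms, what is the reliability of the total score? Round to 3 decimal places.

0.897

Var(A+S+T+P) = 4 + 2·[0.18 + 0.61 + 0.21 + 0.50 + 0.41 + 0.56] = 4 + 4.94 = 8.94.
With uncorrelated errors the cross-covariances are all true-score covariance, so they carry over unchanged; only the diagonal terms shrink to ρᵢσᵢ².
True-score variance = [0.66 + 0.92 + 0.88 + 0.62] + 4.94 = 3.08 + 4.94 = 8.02.
Reliability = 8.02 / 8.94 = 0.897.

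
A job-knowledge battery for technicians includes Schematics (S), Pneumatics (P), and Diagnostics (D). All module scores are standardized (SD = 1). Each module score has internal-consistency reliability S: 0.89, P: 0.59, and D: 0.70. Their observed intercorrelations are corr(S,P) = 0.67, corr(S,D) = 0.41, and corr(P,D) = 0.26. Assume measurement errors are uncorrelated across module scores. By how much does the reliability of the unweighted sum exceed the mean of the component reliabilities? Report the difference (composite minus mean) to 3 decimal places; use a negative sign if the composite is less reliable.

0.129

Var(sum) = 3 + 2.68 = 5.68; true-score variance = 2.18 + 2.68 = 4.86; composite reliability = 0.8556.
Mean component reliability = 0.7267.
Difference = 0.8556 − 0.7267 = 0.129.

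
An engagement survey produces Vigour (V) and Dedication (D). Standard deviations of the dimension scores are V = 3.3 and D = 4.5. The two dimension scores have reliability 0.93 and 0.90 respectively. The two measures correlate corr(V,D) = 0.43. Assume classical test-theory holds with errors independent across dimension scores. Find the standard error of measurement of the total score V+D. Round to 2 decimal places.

1.67

Var(total) = 31.14 + 12.771 = 43.911.
True-score variance = 28.3527 + 12.771 = 41.1237, so reliability = 0.9365.
Error variance = 43.911 − 41.1237 = 2.7873; SEM = √2.7873 = 1.67.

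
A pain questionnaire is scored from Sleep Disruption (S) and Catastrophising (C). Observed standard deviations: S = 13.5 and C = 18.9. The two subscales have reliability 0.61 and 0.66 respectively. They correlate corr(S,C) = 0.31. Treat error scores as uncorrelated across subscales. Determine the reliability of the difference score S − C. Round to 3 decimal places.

Var(S−C) = 13.5² + 18.9² − 2·13.5·18.9·0.31 = 539.46 − 158.193 = 381.267.
With uncorrelated errors the cross-covariances are all true-score covariance, so they carry over unchanged; only the diagonal terms shrink to ρᵢσᵢ².
True-score variance = [13.5²·0.61 + 18.9²·0.66] − 158.193 = 346.931 − 158.193 = 188.738.
Reliability = 188.738 / 381.267 = 0.495.

0.495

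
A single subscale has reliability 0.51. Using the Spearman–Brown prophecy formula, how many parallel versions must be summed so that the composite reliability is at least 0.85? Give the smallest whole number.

k ≥ ρ*(1−ρ₁)/(ρ₁(1−ρ*)) = 0.85·0.49 / (0.51·0.15) = 5.444.
Smallest integer k = 6.

6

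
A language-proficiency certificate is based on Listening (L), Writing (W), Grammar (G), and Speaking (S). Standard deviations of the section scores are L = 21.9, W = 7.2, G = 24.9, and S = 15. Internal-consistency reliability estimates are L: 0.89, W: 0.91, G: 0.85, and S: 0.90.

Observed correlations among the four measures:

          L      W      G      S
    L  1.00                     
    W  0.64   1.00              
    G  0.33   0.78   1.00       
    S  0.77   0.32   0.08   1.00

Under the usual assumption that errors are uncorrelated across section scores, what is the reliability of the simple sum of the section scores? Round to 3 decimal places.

0.939

Var(L+W+G+S) = 21.9² + 7.2² + 24.9² + 15² + 2·[21.9·7.2·0.64 + 21.9·24.9·0.33 + 21.9·15·0.77 + 7.2·24.9·0.78 + 7.2·15·0.32 + 24.9·15·0.08] = 1376.46 + 1476.18 = 2852.64.
Under uncorrelated errors the observed covariances equal the true-score covariances, so only the own-variance terms attenuate.
True-score variance = [21.9²·0.89 + 7.2²·0.91 + 24.9²·0.85 + 15²·0.90] + 1476.18 = 1203.54 + 1476.18 = 2679.72.
Reliability = 2679.72 / 2852.64 = 0.939.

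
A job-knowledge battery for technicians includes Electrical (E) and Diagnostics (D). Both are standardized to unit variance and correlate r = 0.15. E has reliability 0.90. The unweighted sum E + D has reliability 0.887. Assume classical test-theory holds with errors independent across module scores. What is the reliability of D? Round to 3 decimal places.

0.840

Var(E+D) = 2 + 2·0.15 = 2.300.
True-score variance = ρ_E + ρ_D + 2·0.15, so 0.887 = (0.90 + ρ_D + 0.30) / 2.300.
ρ_D = 0.887·2.300 − 0.90 − 0.30 = 0.840.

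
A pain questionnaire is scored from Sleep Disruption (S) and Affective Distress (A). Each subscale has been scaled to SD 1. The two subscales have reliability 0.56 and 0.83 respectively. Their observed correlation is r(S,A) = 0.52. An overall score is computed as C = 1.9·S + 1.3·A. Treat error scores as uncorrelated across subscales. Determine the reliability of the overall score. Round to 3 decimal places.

0.762

Var(C) = 1.9² + 1.3² + 2·[2.47·0.52] = 5.3 + 2.5688 = 7.8688.
Because errors are independent across components, Cov(Tᵢ,Tⱼ) = Cov(Xᵢ,Xⱼ); the off-diagonal part of the true-score variance is the same as above.
True-score variance = [1.9²·0.56 + 1.3²·0.83] + 2.5688 = 3.4243 + 2.5688 = 5.9931.
Reliability = 5.9931 / 7.8688 = 0.762.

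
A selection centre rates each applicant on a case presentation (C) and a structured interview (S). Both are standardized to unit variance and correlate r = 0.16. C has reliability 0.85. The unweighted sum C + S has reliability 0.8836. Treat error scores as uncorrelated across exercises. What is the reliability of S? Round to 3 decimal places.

0.880

Var(C+S) = 2 + 2·0.16 = 2.320.
True-score variance = ρ_C + ρ_S + 2·0.16, so 0.8836 = (0.85 + ρ_S + 0.32) / 2.320.
ρ_S = 0.8836·2.320 − 0.85 − 0.32 = 0.880.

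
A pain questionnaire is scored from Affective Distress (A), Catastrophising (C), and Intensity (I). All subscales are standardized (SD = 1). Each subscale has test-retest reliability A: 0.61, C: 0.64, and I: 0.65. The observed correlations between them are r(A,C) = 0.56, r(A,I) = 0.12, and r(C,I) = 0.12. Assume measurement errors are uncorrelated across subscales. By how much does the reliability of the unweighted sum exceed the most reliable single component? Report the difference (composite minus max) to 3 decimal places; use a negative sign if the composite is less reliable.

0.111

Var(sum) = 3 + 1.6 = 4.6; true-score variance = 1.9 + 1.6 = 3.5; composite reliability = 0.7609.
Max component reliability = 0.6500.
Difference = 0.7609 − 0.6500 = 0.111.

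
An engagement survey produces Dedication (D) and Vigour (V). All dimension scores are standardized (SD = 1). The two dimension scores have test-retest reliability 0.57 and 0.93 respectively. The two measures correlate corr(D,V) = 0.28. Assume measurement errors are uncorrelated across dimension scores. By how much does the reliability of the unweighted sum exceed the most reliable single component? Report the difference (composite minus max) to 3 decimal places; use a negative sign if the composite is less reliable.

Var(sum) = 2 + 0.56 = 2.56; true-score variance = 1.5 + 0.56 = 2.06; composite reliability = 0.8047.
Max component reliability = 0.9300.
Difference = 0.8047 − 0.9300 = -0.125.

-0.125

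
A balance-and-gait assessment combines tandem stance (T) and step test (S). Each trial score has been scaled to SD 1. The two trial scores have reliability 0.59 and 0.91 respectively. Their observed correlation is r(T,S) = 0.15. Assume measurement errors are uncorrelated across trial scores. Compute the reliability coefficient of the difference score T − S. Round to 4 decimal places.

Var(T−S) = 1 + 1 − 2·0.15 = 2 − 0.3 = 1.7.
Because errors are independent across components, Cov(Tᵢ,Tⱼ) = Cov(Xᵢ,Xⱼ); the off-diagonal part of the true-score variance is the same as above.
True-score variance = [0.59 + 0.91] − 0.3 = 1.5 − 0.3 = 1.2.
Reliability = 1.2 / 1.7 = 0.7059.

0.7059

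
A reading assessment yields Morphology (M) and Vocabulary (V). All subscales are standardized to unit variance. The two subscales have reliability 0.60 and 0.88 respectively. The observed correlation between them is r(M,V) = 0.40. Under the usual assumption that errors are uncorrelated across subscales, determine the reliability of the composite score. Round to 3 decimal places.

Var(M+V) = 2 + 2·[0.40] = 2 + 0.8 = 2.8.
With uncorrelated errors the cross-covariances are all true-score covariance, so they carry over unchanged; only the diagonal terms shrink to ρᵢσᵢ².
True-score variance = [0.60 + 0.88] + 0.8 = 1.48 + 0.8 = 2.28.
Reliability = 2.28 / 2.8 = 0.814.

0.814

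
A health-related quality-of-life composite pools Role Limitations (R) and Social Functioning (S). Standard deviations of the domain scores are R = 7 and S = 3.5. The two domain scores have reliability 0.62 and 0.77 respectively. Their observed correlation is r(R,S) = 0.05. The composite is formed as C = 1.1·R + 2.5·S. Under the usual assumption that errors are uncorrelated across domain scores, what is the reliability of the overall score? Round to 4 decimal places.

Var(C) = 1.1²·7² + 2.5²·3.5² + 2·[2.75·7·3.5·0.05] = 135.853 + 6.7375 = 142.59.
Under uncorrelated errors the observed covariances equal the true-score covariances, so only the own-variance terms attenuate.
True-score variance = [1.1²·7²·0.62 + 2.5²·3.5²·0.77] + 6.7375 = 95.7129 + 6.7375 = 102.45.
Reliability = 102.45 / 142.59 = 0.7185.

0.7185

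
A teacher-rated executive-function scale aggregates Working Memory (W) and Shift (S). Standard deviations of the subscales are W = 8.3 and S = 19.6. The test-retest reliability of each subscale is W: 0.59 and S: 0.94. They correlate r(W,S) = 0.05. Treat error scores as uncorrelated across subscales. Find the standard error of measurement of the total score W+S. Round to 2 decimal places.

Var(total) = 453.05 + 16.268 = 469.318.
True-score variance = 401.756 + 16.268 = 418.024, so reliability = 0.8907.
Error variance = 469.318 − 418.024 = 51.2945; SEM = √51.2945 = 7.16.

7.16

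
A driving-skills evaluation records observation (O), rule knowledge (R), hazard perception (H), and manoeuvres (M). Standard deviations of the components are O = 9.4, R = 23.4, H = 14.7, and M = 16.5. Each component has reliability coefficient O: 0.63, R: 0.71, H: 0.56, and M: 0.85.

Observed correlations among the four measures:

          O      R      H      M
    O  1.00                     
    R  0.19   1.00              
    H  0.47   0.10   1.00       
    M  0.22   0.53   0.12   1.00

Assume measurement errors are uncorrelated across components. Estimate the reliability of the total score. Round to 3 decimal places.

Var(O+R+H+M) = 9.4² + 23.4² + 14.7² + 16.5² + 2·[9.4·23.4·0.19 + 9.4·14.7·0.47 + 9.4·16.5·0.22 + 23.4·14.7·0.10 + 23.4·16.5·0.53 + 14.7·16.5·0.12] = 1124.26 + 817.992 = 1942.25.
With uncorrelated errors the cross-covariances are all true-score covariance, so they carry over unchanged; only the diagonal terms shrink to ρᵢσᵢ².
True-score variance = [9.4²·0.63 + 23.4²·0.71 + 14.7²·0.56 + 16.5²·0.85] + 817.992 = 796.857 + 817.992 = 1614.85.
Reliability = 1614.85 / 1942.25 = 0.831.

0.831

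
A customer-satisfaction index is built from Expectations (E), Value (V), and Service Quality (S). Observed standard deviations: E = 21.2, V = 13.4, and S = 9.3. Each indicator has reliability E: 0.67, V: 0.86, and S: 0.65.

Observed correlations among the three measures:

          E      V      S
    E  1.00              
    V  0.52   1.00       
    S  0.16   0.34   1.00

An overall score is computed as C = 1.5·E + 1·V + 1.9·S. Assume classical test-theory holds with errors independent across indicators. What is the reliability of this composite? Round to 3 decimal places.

Var(C) = 1.5²·21.2² + 13.4² + 1.9²·9.3² + 2·[1.5·21.2·13.4·0.52 + 2.85·21.2·9.3·0.16 + 1.9·13.4·9.3·0.34] = 1503.03 + 783.984 = 2287.01.
With uncorrelated errors the cross-covariances are all true-score covariance, so they carry over unchanged; only the diagonal terms shrink to ρᵢσᵢ².
True-score variance = [1.5²·21.2²·0.67 + 13.4²·0.86 + 1.9²·9.3²·0.65] + 783.984 = 1034.9 + 783.984 = 1818.88.
Reliability = 1818.88 / 2287.01 = 0.795.

0.795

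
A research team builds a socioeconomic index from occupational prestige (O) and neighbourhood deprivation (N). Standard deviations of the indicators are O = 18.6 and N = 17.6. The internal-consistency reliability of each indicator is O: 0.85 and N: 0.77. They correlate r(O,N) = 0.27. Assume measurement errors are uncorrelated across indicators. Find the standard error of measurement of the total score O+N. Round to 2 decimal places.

Var(total) = 655.72 + 176.774 = 832.494.
True-score variance = 532.581 + 176.774 = 709.356, so reliability = 0.8521.
Error variance = 832.494 − 709.356 = 123.139; SEM = √123.139 = 11.10.

11.10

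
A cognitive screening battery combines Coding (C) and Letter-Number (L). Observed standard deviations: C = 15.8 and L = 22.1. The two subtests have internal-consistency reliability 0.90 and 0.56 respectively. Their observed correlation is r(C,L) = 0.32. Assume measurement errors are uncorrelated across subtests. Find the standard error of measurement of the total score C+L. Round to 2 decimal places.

15.49

Var(total) = 738.05 + 223.475 = 961.525.
True-score variance = 498.186 + 223.475 = 721.661, so reliability = 0.7505.
Error variance = 961.525 − 721.661 = 239.864; SEM = √239.864 = 15.49.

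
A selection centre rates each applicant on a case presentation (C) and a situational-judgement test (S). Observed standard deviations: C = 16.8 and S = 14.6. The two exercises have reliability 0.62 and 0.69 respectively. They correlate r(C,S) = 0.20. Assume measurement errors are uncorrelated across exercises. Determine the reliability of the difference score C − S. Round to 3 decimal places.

Var(C−S) = 16.8² + 14.6² − 2·16.8·14.6·0.20 = 495.4 − 98.112 = 397.288.
With uncorrelated errors the cross-covariances are all true-score covariance, so they carry over unchanged; only the diagonal terms shrink to ρᵢσᵢ².
True-score variance = [16.8²·0.62 + 14.6²·0.69] − 98.112 = 322.069 − 98.112 = 223.957.
Reliability = 223.957 / 397.288 = 0.564.

0.564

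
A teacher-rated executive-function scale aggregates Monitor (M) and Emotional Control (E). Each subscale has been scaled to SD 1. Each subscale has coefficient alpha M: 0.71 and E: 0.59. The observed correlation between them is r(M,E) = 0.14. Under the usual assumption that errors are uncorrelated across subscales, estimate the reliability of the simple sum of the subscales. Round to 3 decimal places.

Var(M+E) = 2 + 2·[0.14] = 2 + 0.28 = 2.28.
Under uncorrelated errors the observed covariances equal the true-score covariances, so only the own-variance terms attenuate.
True-score variance = [0.71 + 0.59] + 0.28 = 1.3 + 0.28 = 1.58.
Reliability = 1.58 / 2.28 = 0.693.

0.693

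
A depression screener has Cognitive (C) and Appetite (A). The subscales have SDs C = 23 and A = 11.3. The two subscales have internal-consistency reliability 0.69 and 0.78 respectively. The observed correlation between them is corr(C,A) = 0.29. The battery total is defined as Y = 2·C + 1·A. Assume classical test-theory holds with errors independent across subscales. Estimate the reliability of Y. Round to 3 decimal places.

Var(Y) = 2²·23² + 11.3² + 2·[2·23·11.3·0.29] = 2243.69 + 301.484 = 2545.17.
With uncorrelated errors the cross-covariances are all true-score covariance, so they carry over unchanged; only the diagonal terms shrink to ρᵢσᵢ².
True-score variance = [2²·23²·0.69 + 11.3²·0.78] + 301.484 = 1559.64 + 301.484 = 1861.12.
Reliability = 1861.12 / 2545.17 = 0.731.

0.731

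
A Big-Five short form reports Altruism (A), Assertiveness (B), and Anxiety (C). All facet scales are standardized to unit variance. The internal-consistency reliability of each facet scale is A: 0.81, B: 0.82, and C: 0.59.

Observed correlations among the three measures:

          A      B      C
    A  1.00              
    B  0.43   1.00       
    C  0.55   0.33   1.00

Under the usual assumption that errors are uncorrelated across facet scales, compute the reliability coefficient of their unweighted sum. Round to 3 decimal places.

0.861

Var(A+B+C) = 3 + 2·[0.43 + 0.55 + 0.33] = 3 + 2.62 = 5.62.
With uncorrelated errors the cross-covariances are all true-score covariance, so they carry over unchanged; only the diagonal terms shrink to ρᵢσᵢ².
True-score variance = [0.81 + 0.82 + 0.59] + 2.62 = 2.22 + 2.62 = 4.84.
Reliability = 4.84 / 5.62 = 0.861.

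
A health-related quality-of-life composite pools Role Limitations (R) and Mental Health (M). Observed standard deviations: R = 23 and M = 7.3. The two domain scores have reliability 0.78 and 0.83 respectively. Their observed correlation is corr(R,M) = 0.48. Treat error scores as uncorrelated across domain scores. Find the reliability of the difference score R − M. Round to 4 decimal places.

Var(R−M) = 23² + 7.3² − 2·23·7.3·0.48 = 582.29 − 161.184 = 421.106.
With uncorrelated errors the cross-covariances are all true-score covariance, so they carry over unchanged; only the diagonal terms shrink to ρᵢσᵢ².
True-score variance = [23²·0.78 + 7.3²·0.83] − 161.184 = 456.851 − 161.184 = 295.667.
Reliability = 295.667 / 421.106 = 0.7021.

0.7021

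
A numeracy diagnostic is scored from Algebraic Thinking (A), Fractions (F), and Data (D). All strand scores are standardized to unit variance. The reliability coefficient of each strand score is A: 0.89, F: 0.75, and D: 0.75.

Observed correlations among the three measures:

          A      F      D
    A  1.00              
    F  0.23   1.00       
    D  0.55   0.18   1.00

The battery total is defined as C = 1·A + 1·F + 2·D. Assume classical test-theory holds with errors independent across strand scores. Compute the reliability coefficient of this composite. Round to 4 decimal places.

0.8550

Var(C) = 1 + 1 + 2² + 2·[0.23 + 2·0.55 + 2·0.18] = 6 + 3.38 = 9.38.
Under uncorrelated errors the observed covariances equal the true-score covariances, so only the own-variance terms attenuate.
True-score variance = [0.89 + 0.75 + 2²·0.75] + 3.38 = 4.64 + 3.38 = 8.02.
Reliability = 8.02 / 9.38 = 0.8550.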